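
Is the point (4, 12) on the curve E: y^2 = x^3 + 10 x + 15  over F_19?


Check whether y^2 = x^3 + 10 x + 15 (mod 19) for (x, y) = (4, 12).
LHS: y^2 = 12^2 mod 19 = 11
RHS: x^3 + 10 x + 15 = 4^3 + 10*4 + 15 mod 19 = 5
LHS != RHS

No, not on the curve


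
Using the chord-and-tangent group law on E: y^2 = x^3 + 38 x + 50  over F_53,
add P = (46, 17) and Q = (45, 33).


P != Q, so use the chord formula.
s = (y2 - y1) / (x2 - x1) = (16) / (52) mod 53 = 37
x3 = s^2 - x1 - x2 mod 53 = 37^2 - 46 - 45 = 6
y3 = s (x1 - x3) - y1 mod 53 = 37 * (46 - 6) - 17 = 32

P + Q = (6, 32)


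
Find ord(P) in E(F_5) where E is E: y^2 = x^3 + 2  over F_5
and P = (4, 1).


Compute successive multiples of P until we hit O:
  1P = (4, 1)
  2P = (3, 3)
  3P = (2, 0)
  4P = (3, 2)
  5P = (4, 4)
  6P = O

ord(P) = 6


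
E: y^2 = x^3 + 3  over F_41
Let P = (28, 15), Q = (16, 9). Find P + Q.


P != Q, so use the chord formula.
s = (y2 - y1) / (x2 - x1) = (35) / (29) mod 41 = 21
x3 = s^2 - x1 - x2 mod 41 = 21^2 - 28 - 16 = 28
y3 = s (x1 - x3) - y1 mod 41 = 21 * (28 - 28) - 15 = 26

P + Q = (28, 26)


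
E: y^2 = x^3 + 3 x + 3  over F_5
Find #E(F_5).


For each x in F_5, count y with y^2 = x^3 + 3 x + 3 mod 5:
  x = 3: RHS = 4, y in [2, 3]  -> 2 point(s)
  x = 4: RHS = 4, y in [2, 3]  -> 2 point(s)
Affine points: 4. Add the point at infinity: total = 5.

#E(F_5) = 5


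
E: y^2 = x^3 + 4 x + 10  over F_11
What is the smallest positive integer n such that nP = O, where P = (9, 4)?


Compute successive multiples of P until we hit O:
  1P = (9, 4)
  2P = (8, 9)
  3P = (8, 2)
  4P = (9, 7)
  5P = O

ord(P) = 5


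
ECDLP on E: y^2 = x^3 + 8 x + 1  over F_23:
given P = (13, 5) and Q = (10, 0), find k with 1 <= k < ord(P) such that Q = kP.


Enumerate multiples of P until we hit Q = (10, 0):
  1P = (13, 5)
  2P = (10, 0)
Match found at i = 2.

k = 2


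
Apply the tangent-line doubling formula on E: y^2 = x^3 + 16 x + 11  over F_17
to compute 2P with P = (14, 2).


Doubling: s = (3 x1^2 + a) / (2 y1)
s = (3*14^2 + 16) / (2*2) mod 17 = 15
x3 = s^2 - 2 x1 mod 17 = 15^2 - 2*14 = 10
y3 = s (x1 - x3) - y1 mod 17 = 15 * (14 - 10) - 2 = 7

2P = (10, 7)


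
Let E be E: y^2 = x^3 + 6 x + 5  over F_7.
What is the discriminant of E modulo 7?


4 a^3 + 27 b^2 = 4*6^3 + 27*5^2 = 864 + 675 = 1539
Delta = -16 * (1539) = -24624
Delta mod 7 = 2

Delta = 2 (mod 7)


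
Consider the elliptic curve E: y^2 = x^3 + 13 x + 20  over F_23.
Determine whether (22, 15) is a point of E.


Check whether y^2 = x^3 + 13 x + 20 (mod 23) for (x, y) = (22, 15).
LHS: y^2 = 15^2 mod 23 = 18
RHS: x^3 + 13 x + 20 = 22^3 + 13*22 + 20 mod 23 = 6
LHS != RHS

No, not on the curve


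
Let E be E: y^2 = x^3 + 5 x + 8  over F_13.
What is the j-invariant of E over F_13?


Delta = -16(4 a^3 + 27 b^2) mod 13 = 11
-1728 * (4 a)^3 = -1728 * (4*5)^3 mod 13 = 5
j = 5 * 11^(-1) mod 13 = 4

j = 4 (mod 13)


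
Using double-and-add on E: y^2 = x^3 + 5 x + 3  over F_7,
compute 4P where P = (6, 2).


k = 4 = 100_2 (binary, LSB first: 001)
Double-and-add from P = (6, 2):
  bit 0 = 0: acc unchanged = O
  bit 1 = 0: acc unchanged = O
  bit 2 = 1: acc = O + (6, 2) = (6, 2)

4P = (6, 2)


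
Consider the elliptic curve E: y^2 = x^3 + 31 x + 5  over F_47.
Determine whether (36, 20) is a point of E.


Check whether y^2 = x^3 + 31 x + 5 (mod 47) for (x, y) = (36, 20).
LHS: y^2 = 20^2 mod 47 = 24
RHS: x^3 + 31 x + 5 = 36^3 + 31*36 + 5 mod 47 = 25
LHS != RHS

No, not on the curve


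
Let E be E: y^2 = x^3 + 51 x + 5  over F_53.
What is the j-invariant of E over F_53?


Delta = -16(4 a^3 + 27 b^2) mod 53 = 47
-1728 * (4 a)^3 = -1728 * (4*51)^3 mod 53 = 7
j = 7 * 47^(-1) mod 53 = 43

j = 43 (mod 53)


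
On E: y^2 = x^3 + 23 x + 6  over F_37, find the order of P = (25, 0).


Compute successive multiples of P until we hit O:
  1P = (25, 0)
  2P = O

ord(P) = 2


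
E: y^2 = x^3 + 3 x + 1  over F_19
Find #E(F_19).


For each x in F_19, count y with y^2 = x^3 + 3 x + 1 mod 19:
  x = 0: RHS = 1, y in [1, 18]  -> 2 point(s)
  x = 1: RHS = 5, y in [9, 10]  -> 2 point(s)
  x = 4: RHS = 1, y in [1, 18]  -> 2 point(s)
  x = 6: RHS = 7, y in [8, 11]  -> 2 point(s)
  x = 7: RHS = 4, y in [2, 17]  -> 2 point(s)
  x = 8: RHS = 5, y in [9, 10]  -> 2 point(s)
  x = 9: RHS = 16, y in [4, 15]  -> 2 point(s)
  x = 10: RHS = 5, y in [9, 10]  -> 2 point(s)
  x = 11: RHS = 16, y in [4, 15]  -> 2 point(s)
  x = 12: RHS = 17, y in [6, 13]  -> 2 point(s)
  x = 15: RHS = 1, y in [1, 18]  -> 2 point(s)
  x = 17: RHS = 6, y in [5, 14]  -> 2 point(s)
  x = 18: RHS = 16, y in [4, 15]  -> 2 point(s)
Affine points: 26. Add the point at infinity: total = 27.

#E(F_19) = 27


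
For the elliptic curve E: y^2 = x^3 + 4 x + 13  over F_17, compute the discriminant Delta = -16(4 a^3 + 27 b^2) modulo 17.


4 a^3 + 27 b^2 = 4*4^3 + 27*13^2 = 256 + 4563 = 4819
Delta = -16 * (4819) = -77104
Delta mod 17 = 8

Delta = 8 (mod 17)


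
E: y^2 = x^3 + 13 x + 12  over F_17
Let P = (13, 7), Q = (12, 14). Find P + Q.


P != Q, so use the chord formula.
s = (y2 - y1) / (x2 - x1) = (7) / (16) mod 17 = 10
x3 = s^2 - x1 - x2 mod 17 = 10^2 - 13 - 12 = 7
y3 = s (x1 - x3) - y1 mod 17 = 10 * (13 - 7) - 7 = 2

P + Q = (7, 2)


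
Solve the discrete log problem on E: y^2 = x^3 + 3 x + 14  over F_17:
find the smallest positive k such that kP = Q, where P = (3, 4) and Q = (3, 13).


Enumerate multiples of P until we hit Q = (3, 13):
  1P = (3, 4)
  2P = (7, 15)
  3P = (5, 16)
  4P = (11, 16)
  5P = (1, 16)
  6P = (15, 0)
  7P = (1, 1)
  8P = (11, 1)
  9P = (5, 1)
  10P = (7, 2)
  11P = (3, 13)
Match found at i = 11.

k = 11


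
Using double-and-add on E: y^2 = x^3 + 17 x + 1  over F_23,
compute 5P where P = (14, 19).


k = 5 = 101_2 (binary, LSB first: 101)
Double-and-add from P = (14, 19):
  bit 0 = 1: acc = O + (14, 19) = (14, 19)
  bit 1 = 0: acc unchanged = (14, 19)
  bit 2 = 1: acc = (14, 19) + (11, 22) = (22, 12)

5P = (22, 12)


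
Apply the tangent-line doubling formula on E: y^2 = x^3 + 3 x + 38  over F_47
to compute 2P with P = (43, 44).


Doubling: s = (3 x1^2 + a) / (2 y1)
s = (3*43^2 + 3) / (2*44) mod 47 = 15
x3 = s^2 - 2 x1 mod 47 = 15^2 - 2*43 = 45
y3 = s (x1 - x3) - y1 mod 47 = 15 * (43 - 45) - 44 = 20

2P = (45, 20)


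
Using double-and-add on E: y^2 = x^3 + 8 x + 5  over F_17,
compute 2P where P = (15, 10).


k = 2 = 10_2 (binary, LSB first: 01)
Double-and-add from P = (15, 10):
  bit 0 = 0: acc unchanged = O
  bit 1 = 1: acc = O + (5, 0) = (5, 0)

2P = (5, 0)


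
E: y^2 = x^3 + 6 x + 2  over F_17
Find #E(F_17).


For each x in F_17, count y with y^2 = x^3 + 6 x + 2 mod 17:
  x = 0: RHS = 2, y in [6, 11]  -> 2 point(s)
  x = 1: RHS = 9, y in [3, 14]  -> 2 point(s)
  x = 3: RHS = 13, y in [8, 9]  -> 2 point(s)
  x = 5: RHS = 4, y in [2, 15]  -> 2 point(s)
  x = 6: RHS = 16, y in [4, 13]  -> 2 point(s)
  x = 7: RHS = 13, y in [8, 9]  -> 2 point(s)
  x = 8: RHS = 1, y in [1, 16]  -> 2 point(s)
  x = 10: RHS = 8, y in [5, 12]  -> 2 point(s)
  x = 12: RHS = 0, y in [0]  -> 1 point(s)
  x = 13: RHS = 16, y in [4, 13]  -> 2 point(s)
  x = 14: RHS = 8, y in [5, 12]  -> 2 point(s)
  x = 15: RHS = 16, y in [4, 13]  -> 2 point(s)
Affine points: 23. Add the point at infinity: total = 24.

#E(F_17) = 24


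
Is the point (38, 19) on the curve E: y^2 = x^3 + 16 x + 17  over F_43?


Check whether y^2 = x^3 + 16 x + 17 (mod 43) for (x, y) = (38, 19).
LHS: y^2 = 19^2 mod 43 = 17
RHS: x^3 + 16 x + 17 = 38^3 + 16*38 + 17 mod 43 = 27
LHS != RHS

No, not on the curve


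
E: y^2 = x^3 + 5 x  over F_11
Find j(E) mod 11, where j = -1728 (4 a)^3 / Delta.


Delta = -16(4 a^3 + 27 b^2) mod 11 = 8
-1728 * (4 a)^3 = -1728 * (4*5)^3 mod 11 = 8
j = 8 * 8^(-1) mod 11 = 1

j = 1 (mod 11)


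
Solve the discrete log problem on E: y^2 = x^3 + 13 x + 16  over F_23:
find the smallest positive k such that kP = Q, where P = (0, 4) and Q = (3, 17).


Enumerate multiples of P until we hit Q = (3, 17):
  1P = (0, 4)
  2P = (3, 17)
Match found at i = 2.

k = 2


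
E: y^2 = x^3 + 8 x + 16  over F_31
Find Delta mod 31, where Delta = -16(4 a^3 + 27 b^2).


4 a^3 + 27 b^2 = 4*8^3 + 27*16^2 = 2048 + 6912 = 8960
Delta = -16 * (8960) = -143360
Delta mod 31 = 15

Delta = 15 (mod 31)


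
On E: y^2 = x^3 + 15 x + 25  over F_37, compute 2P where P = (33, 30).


Doubling: s = (3 x1^2 + a) / (2 y1)
s = (3*33^2 + 15) / (2*30) mod 37 = 14
x3 = s^2 - 2 x1 mod 37 = 14^2 - 2*33 = 19
y3 = s (x1 - x3) - y1 mod 37 = 14 * (33 - 19) - 30 = 18

2P = (19, 18)


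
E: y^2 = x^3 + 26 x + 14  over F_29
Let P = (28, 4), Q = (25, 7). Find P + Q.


P != Q, so use the chord formula.
s = (y2 - y1) / (x2 - x1) = (3) / (26) mod 29 = 28
x3 = s^2 - x1 - x2 mod 29 = 28^2 - 28 - 25 = 6
y3 = s (x1 - x3) - y1 mod 29 = 28 * (28 - 6) - 4 = 3

P + Q = (6, 3)


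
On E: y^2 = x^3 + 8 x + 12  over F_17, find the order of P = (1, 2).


Compute successive multiples of P until we hit O:
  1P = (1, 2)
  2P = (13, 16)
  3P = (2, 11)
  4P = (10, 2)
  5P = (6, 15)
  6P = (12, 0)
  7P = (6, 2)
  8P = (10, 15)
  ... (continuing to 12P)
  12P = O

ord(P) = 12


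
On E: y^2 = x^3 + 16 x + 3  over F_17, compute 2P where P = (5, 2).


k = 2 = 10_2 (binary, LSB first: 01)
Double-and-add from P = (5, 2):
  bit 0 = 0: acc unchanged = O
  bit 1 = 1: acc = O + (5, 15) = (5, 15)

2P = (5, 15)


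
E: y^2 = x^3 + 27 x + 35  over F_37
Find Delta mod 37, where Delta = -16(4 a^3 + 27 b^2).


4 a^3 + 27 b^2 = 4*27^3 + 27*35^2 = 78732 + 33075 = 111807
Delta = -16 * (111807) = -1788912
Delta mod 37 = 1

Delta = 1 (mod 37)


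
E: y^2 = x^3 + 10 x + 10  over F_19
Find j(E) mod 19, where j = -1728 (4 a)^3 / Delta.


Delta = -16(4 a^3 + 27 b^2) mod 19 = 17
-1728 * (4 a)^3 = -1728 * (4*10)^3 mod 19 = 8
j = 8 * 17^(-1) mod 19 = 15

j = 15 (mod 19)


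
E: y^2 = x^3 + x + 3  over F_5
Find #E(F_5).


For each x in F_5, count y with y^2 = x^3 + 1 x + 3 mod 5:
  x = 1: RHS = 0, y in [0]  -> 1 point(s)
  x = 4: RHS = 1, y in [1, 4]  -> 2 point(s)
Affine points: 3. Add the point at infinity: total = 4.

#E(F_5) = 4


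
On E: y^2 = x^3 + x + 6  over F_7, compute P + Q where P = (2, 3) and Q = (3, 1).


P != Q, so use the chord formula.
s = (y2 - y1) / (x2 - x1) = (5) / (1) mod 7 = 5
x3 = s^2 - x1 - x2 mod 7 = 5^2 - 2 - 3 = 6
y3 = s (x1 - x3) - y1 mod 7 = 5 * (2 - 6) - 3 = 5

P + Q = (6, 5)


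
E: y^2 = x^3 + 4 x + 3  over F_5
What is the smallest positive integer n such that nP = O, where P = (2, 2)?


Compute successive multiples of P until we hit O:
  1P = (2, 2)
  2P = (2, 3)
  3P = O

ord(P) = 3


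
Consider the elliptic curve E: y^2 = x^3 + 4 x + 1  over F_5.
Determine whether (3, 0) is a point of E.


Check whether y^2 = x^3 + 4 x + 1 (mod 5) for (x, y) = (3, 0).
LHS: y^2 = 0^2 mod 5 = 0
RHS: x^3 + 4 x + 1 = 3^3 + 4*3 + 1 mod 5 = 0
LHS = RHS

Yes, on the curve


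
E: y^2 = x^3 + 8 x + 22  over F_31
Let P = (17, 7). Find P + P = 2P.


Doubling: s = (3 x1^2 + a) / (2 y1)
s = (3*17^2 + 8) / (2*7) mod 31 = 16
x3 = s^2 - 2 x1 mod 31 = 16^2 - 2*17 = 5
y3 = s (x1 - x3) - y1 mod 31 = 16 * (17 - 5) - 7 = 30

2P = (5, 30)


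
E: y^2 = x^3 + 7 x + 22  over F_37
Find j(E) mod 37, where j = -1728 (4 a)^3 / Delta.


Delta = -16(4 a^3 + 27 b^2) mod 37 = 25
-1728 * (4 a)^3 = -1728 * (4*7)^3 mod 37 = 10
j = 10 * 25^(-1) mod 37 = 30

j = 30 (mod 37)


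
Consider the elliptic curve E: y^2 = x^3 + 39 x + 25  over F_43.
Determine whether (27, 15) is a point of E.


Check whether y^2 = x^3 + 39 x + 25 (mod 43) for (x, y) = (27, 15).
LHS: y^2 = 15^2 mod 43 = 10
RHS: x^3 + 39 x + 25 = 27^3 + 39*27 + 25 mod 43 = 35
LHS != RHS

No, not on the curve


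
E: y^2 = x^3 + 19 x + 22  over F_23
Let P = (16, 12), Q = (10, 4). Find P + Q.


P != Q, so use the chord formula.
s = (y2 - y1) / (x2 - x1) = (15) / (17) mod 23 = 9
x3 = s^2 - x1 - x2 mod 23 = 9^2 - 16 - 10 = 9
y3 = s (x1 - x3) - y1 mod 23 = 9 * (16 - 9) - 12 = 5

P + Q = (9, 5)


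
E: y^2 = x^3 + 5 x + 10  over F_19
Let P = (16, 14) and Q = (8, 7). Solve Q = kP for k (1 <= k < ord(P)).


Enumerate multiples of P until we hit Q = (8, 7):
  1P = (16, 14)
  2P = (17, 12)
  3P = (9, 10)
  4P = (11, 16)
  5P = (18, 2)
  6P = (2, 16)
  7P = (8, 12)
  8P = (1, 4)
  9P = (13, 7)
  10P = (6, 3)
  11P = (6, 16)
  12P = (13, 12)
  13P = (1, 15)
  14P = (8, 7)
Match found at i = 14.

k = 14


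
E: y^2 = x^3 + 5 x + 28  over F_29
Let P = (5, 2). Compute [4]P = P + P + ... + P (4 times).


k = 4 = 100_2 (binary, LSB first: 001)
Double-and-add from P = (5, 2):
  bit 0 = 0: acc unchanged = O
  bit 1 = 0: acc unchanged = O
  bit 2 = 1: acc = O + (7, 0) = (7, 0)

4P = (7, 0)


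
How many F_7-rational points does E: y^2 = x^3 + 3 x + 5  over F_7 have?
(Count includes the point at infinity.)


For each x in F_7, count y with y^2 = x^3 + 3 x + 5 mod 7:
  x = 1: RHS = 2, y in [3, 4]  -> 2 point(s)
  x = 4: RHS = 4, y in [2, 5]  -> 2 point(s)
  x = 6: RHS = 1, y in [1, 6]  -> 2 point(s)
Affine points: 6. Add the point at infinity: total = 7.

#E(F_7) = 7


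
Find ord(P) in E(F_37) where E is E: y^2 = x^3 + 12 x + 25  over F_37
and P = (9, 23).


Compute successive multiples of P until we hit O:
  1P = (9, 23)
  2P = (16, 13)
  3P = (8, 2)
  4P = (17, 31)
  5P = (12, 11)
  6P = (32, 32)
  7P = (0, 32)
  8P = (29, 34)
  ... (continuing to 41P)
  41P = O

ord(P) = 41


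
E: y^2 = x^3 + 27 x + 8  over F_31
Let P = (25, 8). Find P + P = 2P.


Doubling: s = (3 x1^2 + a) / (2 y1)
s = (3*25^2 + 27) / (2*8) mod 31 = 22
x3 = s^2 - 2 x1 mod 31 = 22^2 - 2*25 = 0
y3 = s (x1 - x3) - y1 mod 31 = 22 * (25 - 0) - 8 = 15

2P = (0, 15)


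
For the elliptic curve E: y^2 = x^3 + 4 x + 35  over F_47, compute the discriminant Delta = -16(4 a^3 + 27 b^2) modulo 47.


4 a^3 + 27 b^2 = 4*4^3 + 27*35^2 = 256 + 33075 = 33331
Delta = -16 * (33331) = -533296
Delta mod 47 = 13

Delta = 13 (mod 47)


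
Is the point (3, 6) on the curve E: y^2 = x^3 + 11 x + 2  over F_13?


Check whether y^2 = x^3 + 11 x + 2 (mod 13) for (x, y) = (3, 6).
LHS: y^2 = 6^2 mod 13 = 10
RHS: x^3 + 11 x + 2 = 3^3 + 11*3 + 2 mod 13 = 10
LHS = RHS

Yes, on the curve


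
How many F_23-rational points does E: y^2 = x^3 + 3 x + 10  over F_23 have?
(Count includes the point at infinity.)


For each x in F_23, count y with y^2 = x^3 + 3 x + 10 mod 23:
  x = 2: RHS = 1, y in [1, 22]  -> 2 point(s)
  x = 3: RHS = 0, y in [0]  -> 1 point(s)
  x = 5: RHS = 12, y in [9, 14]  -> 2 point(s)
  x = 7: RHS = 6, y in [11, 12]  -> 2 point(s)
  x = 12: RHS = 3, y in [7, 16]  -> 2 point(s)
  x = 14: RHS = 13, y in [6, 17]  -> 2 point(s)
  x = 15: RHS = 3, y in [7, 16]  -> 2 point(s)
  x = 17: RHS = 6, y in [11, 12]  -> 2 point(s)
  x = 18: RHS = 8, y in [10, 13]  -> 2 point(s)
  x = 19: RHS = 3, y in [7, 16]  -> 2 point(s)
  x = 22: RHS = 6, y in [11, 12]  -> 2 point(s)
Affine points: 21. Add the point at infinity: total = 22.

#E(F_23) = 22


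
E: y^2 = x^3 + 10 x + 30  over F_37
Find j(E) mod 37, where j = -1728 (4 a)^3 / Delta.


Delta = -16(4 a^3 + 27 b^2) mod 37 = 6
-1728 * (4 a)^3 = -1728 * (4*10)^3 mod 37 = 1
j = 1 * 6^(-1) mod 37 = 31

j = 31 (mod 37)


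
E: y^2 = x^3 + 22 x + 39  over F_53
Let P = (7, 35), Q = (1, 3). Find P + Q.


P != Q, so use the chord formula.
s = (y2 - y1) / (x2 - x1) = (21) / (47) mod 53 = 23
x3 = s^2 - x1 - x2 mod 53 = 23^2 - 7 - 1 = 44
y3 = s (x1 - x3) - y1 mod 53 = 23 * (7 - 44) - 35 = 15

P + Q = (44, 15)


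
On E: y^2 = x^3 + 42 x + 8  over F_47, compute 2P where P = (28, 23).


Doubling: s = (3 x1^2 + a) / (2 y1)
s = (3*28^2 + 42) / (2*23) mod 47 = 3
x3 = s^2 - 2 x1 mod 47 = 3^2 - 2*28 = 0
y3 = s (x1 - x3) - y1 mod 47 = 3 * (28 - 0) - 23 = 14

2P = (0, 14)


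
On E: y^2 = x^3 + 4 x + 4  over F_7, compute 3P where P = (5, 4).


k = 3 = 11_2 (binary, LSB first: 11)
Double-and-add from P = (5, 4):
  bit 0 = 1: acc = O + (5, 4) = (5, 4)
  bit 1 = 1: acc = (5, 4) + (1, 4) = (1, 3)

3P = (1, 3)


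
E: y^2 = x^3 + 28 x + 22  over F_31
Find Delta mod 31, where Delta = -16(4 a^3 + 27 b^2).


4 a^3 + 27 b^2 = 4*28^3 + 27*22^2 = 87808 + 13068 = 100876
Delta = -16 * (100876) = -1614016
Delta mod 31 = 30

Delta = 30 (mod 31)


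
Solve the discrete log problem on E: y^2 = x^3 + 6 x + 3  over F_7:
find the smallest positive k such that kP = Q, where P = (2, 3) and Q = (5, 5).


Enumerate multiples of P until we hit Q = (5, 5):
  1P = (2, 3)
  2P = (5, 2)
  3P = (4, 0)
  4P = (5, 5)
Match found at i = 4.

k = 4


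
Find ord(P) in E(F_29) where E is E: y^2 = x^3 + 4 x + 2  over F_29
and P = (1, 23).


Compute successive multiples of P until we hit O:
  1P = (1, 23)
  2P = (7, 24)
  3P = (17, 13)
  4P = (20, 7)
  5P = (21, 3)
  6P = (8, 13)
  7P = (25, 3)
  8P = (19, 21)
  ... (continuing to 25P)
  25P = O

ord(P) = 25


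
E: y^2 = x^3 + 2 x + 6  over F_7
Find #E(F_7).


For each x in F_7, count y with y^2 = x^3 + 2 x + 6 mod 7:
  x = 1: RHS = 2, y in [3, 4]  -> 2 point(s)
  x = 2: RHS = 4, y in [2, 5]  -> 2 point(s)
  x = 3: RHS = 4, y in [2, 5]  -> 2 point(s)
  x = 4: RHS = 1, y in [1, 6]  -> 2 point(s)
  x = 5: RHS = 1, y in [1, 6]  -> 2 point(s)
Affine points: 10. Add the point at infinity: total = 11.

#E(F_7) = 11


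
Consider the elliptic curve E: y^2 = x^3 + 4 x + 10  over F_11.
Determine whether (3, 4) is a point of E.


Check whether y^2 = x^3 + 4 x + 10 (mod 11) for (x, y) = (3, 4).
LHS: y^2 = 4^2 mod 11 = 5
RHS: x^3 + 4 x + 10 = 3^3 + 4*3 + 10 mod 11 = 5
LHS = RHS

Yes, on the curve


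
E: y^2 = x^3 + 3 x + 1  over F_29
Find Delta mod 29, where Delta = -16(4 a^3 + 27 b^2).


4 a^3 + 27 b^2 = 4*3^3 + 27*1^2 = 108 + 27 = 135
Delta = -16 * (135) = -2160
Delta mod 29 = 15

Delta = 15 (mod 29)


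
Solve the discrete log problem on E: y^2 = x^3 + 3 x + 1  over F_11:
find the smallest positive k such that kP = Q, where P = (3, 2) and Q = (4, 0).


Enumerate multiples of P until we hit Q = (4, 0):
  1P = (3, 2)
  2P = (9, 8)
  3P = (0, 1)
  4P = (2, 2)
  5P = (6, 9)
  6P = (5, 8)
  7P = (1, 4)
  8P = (8, 3)
  9P = (4, 0)
Match found at i = 9.

k = 9


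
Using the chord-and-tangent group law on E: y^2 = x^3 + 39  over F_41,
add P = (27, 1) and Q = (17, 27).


P != Q, so use the chord formula.
s = (y2 - y1) / (x2 - x1) = (26) / (31) mod 41 = 22
x3 = s^2 - x1 - x2 mod 41 = 22^2 - 27 - 17 = 30
y3 = s (x1 - x3) - y1 mod 41 = 22 * (27 - 30) - 1 = 15

P + Q = (30, 15)


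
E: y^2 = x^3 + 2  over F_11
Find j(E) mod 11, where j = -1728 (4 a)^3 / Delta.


Delta = -16(4 a^3 + 27 b^2) mod 11 = 10
-1728 * (4 a)^3 = -1728 * (4*0)^3 mod 11 = 0
j = 0 * 10^(-1) mod 11 = 0

j = 0 (mod 11)


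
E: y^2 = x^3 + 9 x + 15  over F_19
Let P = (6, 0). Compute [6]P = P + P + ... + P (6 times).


k = 6 = 110_2 (binary, LSB first: 011)
Double-and-add from P = (6, 0):
  bit 0 = 0: acc unchanged = O
  bit 1 = 1: acc = O + O = O
  bit 2 = 1: acc = O + O = O

6P = O


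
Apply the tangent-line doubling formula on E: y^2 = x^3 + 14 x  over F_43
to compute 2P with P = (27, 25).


Doubling: s = (3 x1^2 + a) / (2 y1)
s = (3*27^2 + 14) / (2*25) mod 43 = 38
x3 = s^2 - 2 x1 mod 43 = 38^2 - 2*27 = 14
y3 = s (x1 - x3) - y1 mod 43 = 38 * (27 - 14) - 25 = 39

2P = (14, 39)


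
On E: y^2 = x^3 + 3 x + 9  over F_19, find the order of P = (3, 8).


Compute successive multiples of P until we hit O:
  1P = (3, 8)
  2P = (18, 9)
  3P = (4, 16)
  4P = (0, 16)
  5P = (2, 2)
  6P = (12, 14)
  7P = (15, 3)
  8P = (5, 15)
  ... (continuing to 23P)
  23P = O

ord(P) = 23


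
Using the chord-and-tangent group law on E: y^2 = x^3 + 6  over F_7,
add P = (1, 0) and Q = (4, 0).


P != Q, so use the chord formula.
s = (y2 - y1) / (x2 - x1) = (0) / (3) mod 7 = 0
x3 = s^2 - x1 - x2 mod 7 = 0^2 - 1 - 4 = 2
y3 = s (x1 - x3) - y1 mod 7 = 0 * (1 - 2) - 0 = 0

P + Q = (2, 0)


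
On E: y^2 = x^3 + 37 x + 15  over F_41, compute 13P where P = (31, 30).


k = 13 = 1101_2 (binary, LSB first: 1011)
Double-and-add from P = (31, 30):
  bit 0 = 1: acc = O + (31, 30) = (31, 30)
  bit 1 = 0: acc unchanged = (31, 30)
  bit 2 = 1: acc = (31, 30) + (7, 24) = (21, 34)
  bit 3 = 1: acc = (21, 34) + (36, 22) = (24, 34)

13P = (24, 34)


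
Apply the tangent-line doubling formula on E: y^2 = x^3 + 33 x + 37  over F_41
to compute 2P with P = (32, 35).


Doubling: s = (3 x1^2 + a) / (2 y1)
s = (3*32^2 + 33) / (2*35) mod 41 = 18
x3 = s^2 - 2 x1 mod 41 = 18^2 - 2*32 = 14
y3 = s (x1 - x3) - y1 mod 41 = 18 * (32 - 14) - 35 = 2

2P = (14, 2)


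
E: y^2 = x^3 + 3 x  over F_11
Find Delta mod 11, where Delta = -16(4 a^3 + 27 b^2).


4 a^3 + 27 b^2 = 4*3^3 + 27*0^2 = 108 + 0 = 108
Delta = -16 * (108) = -1728
Delta mod 11 = 10

Delta = 10 (mod 11)


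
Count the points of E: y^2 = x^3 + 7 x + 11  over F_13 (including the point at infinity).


For each x in F_13, count y with y^2 = x^3 + 7 x + 11 mod 13:
  x = 4: RHS = 12, y in [5, 8]  -> 2 point(s)
  x = 6: RHS = 9, y in [3, 10]  -> 2 point(s)
  x = 7: RHS = 0, y in [0]  -> 1 point(s)
  x = 9: RHS = 10, y in [6, 7]  -> 2 point(s)
  x = 12: RHS = 3, y in [4, 9]  -> 2 point(s)
Affine points: 9. Add the point at infinity: total = 10.

#E(F_13) = 10


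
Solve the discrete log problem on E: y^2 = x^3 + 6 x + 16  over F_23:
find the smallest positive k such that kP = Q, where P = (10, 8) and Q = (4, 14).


Enumerate multiples of P until we hit Q = (4, 14):
  1P = (10, 8)
  2P = (4, 9)
  3P = (2, 6)
  4P = (1, 0)
  5P = (2, 17)
  6P = (4, 14)
Match found at i = 6.

k = 6


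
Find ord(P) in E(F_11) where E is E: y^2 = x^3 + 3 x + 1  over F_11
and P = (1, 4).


Compute successive multiples of P until we hit O:
  1P = (1, 4)
  2P = (2, 9)
  3P = (0, 1)
  4P = (8, 8)
  5P = (3, 9)
  6P = (5, 8)
  7P = (6, 2)
  8P = (9, 8)
  ... (continuing to 18P)
  18P = O

ord(P) = 18


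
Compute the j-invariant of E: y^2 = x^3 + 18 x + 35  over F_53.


Delta = -16(4 a^3 + 27 b^2) mod 53 = 36
-1728 * (4 a)^3 = -1728 * (4*18)^3 mod 53 = 38
j = 38 * 36^(-1) mod 53 = 4

j = 4 (mod 53)


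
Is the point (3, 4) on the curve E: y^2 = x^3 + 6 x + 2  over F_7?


Check whether y^2 = x^3 + 6 x + 2 (mod 7) for (x, y) = (3, 4).
LHS: y^2 = 4^2 mod 7 = 2
RHS: x^3 + 6 x + 2 = 3^3 + 6*3 + 2 mod 7 = 5
LHS != RHS

No, not on the curve


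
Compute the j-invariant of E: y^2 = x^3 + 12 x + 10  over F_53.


Delta = -16(4 a^3 + 27 b^2) mod 53 = 14
-1728 * (4 a)^3 = -1728 * (4*12)^3 mod 53 = 25
j = 25 * 14^(-1) mod 53 = 51

j = 51 (mod 53)


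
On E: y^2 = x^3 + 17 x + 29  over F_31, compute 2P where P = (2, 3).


Doubling: s = (3 x1^2 + a) / (2 y1)
s = (3*2^2 + 17) / (2*3) mod 31 = 10
x3 = s^2 - 2 x1 mod 31 = 10^2 - 2*2 = 3
y3 = s (x1 - x3) - y1 mod 31 = 10 * (2 - 3) - 3 = 18

2P = (3, 18)


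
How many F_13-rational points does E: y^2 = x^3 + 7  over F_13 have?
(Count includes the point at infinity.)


For each x in F_13, count y with y^2 = x^3 + 0 x + 7 mod 13:
  x = 7: RHS = 12, y in [5, 8]  -> 2 point(s)
  x = 8: RHS = 12, y in [5, 8]  -> 2 point(s)
  x = 11: RHS = 12, y in [5, 8]  -> 2 point(s)
Affine points: 6. Add the point at infinity: total = 7.

#E(F_13) = 7


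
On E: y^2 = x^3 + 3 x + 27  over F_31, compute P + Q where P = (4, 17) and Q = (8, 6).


P != Q, so use the chord formula.
s = (y2 - y1) / (x2 - x1) = (20) / (4) mod 31 = 5
x3 = s^2 - x1 - x2 mod 31 = 5^2 - 4 - 8 = 13
y3 = s (x1 - x3) - y1 mod 31 = 5 * (4 - 13) - 17 = 0

P + Q = (13, 0)


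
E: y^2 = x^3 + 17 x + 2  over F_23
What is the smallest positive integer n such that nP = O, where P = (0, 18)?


Compute successive multiples of P until we hit O:
  1P = (0, 18)
  2P = (16, 0)
  3P = (0, 5)
  4P = O

ord(P) = 4


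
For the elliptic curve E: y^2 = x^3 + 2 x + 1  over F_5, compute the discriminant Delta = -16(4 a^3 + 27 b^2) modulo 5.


4 a^3 + 27 b^2 = 4*2^3 + 27*1^2 = 32 + 27 = 59
Delta = -16 * (59) = -944
Delta mod 5 = 1

Delta = 1 (mod 5)


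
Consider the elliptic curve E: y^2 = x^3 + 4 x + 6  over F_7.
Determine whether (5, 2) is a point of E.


Check whether y^2 = x^3 + 4 x + 6 (mod 7) for (x, y) = (5, 2).
LHS: y^2 = 2^2 mod 7 = 4
RHS: x^3 + 4 x + 6 = 5^3 + 4*5 + 6 mod 7 = 4
LHS = RHS

Yes, on the curve


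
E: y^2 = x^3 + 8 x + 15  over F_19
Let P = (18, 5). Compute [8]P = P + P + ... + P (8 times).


k = 8 = 1000_2 (binary, LSB first: 0001)
Double-and-add from P = (18, 5):
  bit 0 = 0: acc unchanged = O
  bit 1 = 0: acc unchanged = O
  bit 2 = 0: acc unchanged = O
  bit 3 = 1: acc = O + (3, 3) = (3, 3)

8P = (3, 3)


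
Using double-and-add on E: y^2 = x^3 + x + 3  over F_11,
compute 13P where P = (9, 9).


k = 13 = 1101_2 (binary, LSB first: 1011)
Double-and-add from P = (9, 9):
  bit 0 = 1: acc = O + (9, 9) = (9, 9)
  bit 1 = 0: acc unchanged = (9, 9)
  bit 2 = 1: acc = (9, 9) + (6, 7) = (5, 1)
  bit 3 = 1: acc = (5, 1) + (4, 7) = (5, 10)

13P = (5, 10)


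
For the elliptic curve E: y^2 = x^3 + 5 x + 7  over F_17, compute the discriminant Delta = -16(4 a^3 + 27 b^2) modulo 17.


4 a^3 + 27 b^2 = 4*5^3 + 27*7^2 = 500 + 1323 = 1823
Delta = -16 * (1823) = -29168
Delta mod 17 = 4

Delta = 4 (mod 17)


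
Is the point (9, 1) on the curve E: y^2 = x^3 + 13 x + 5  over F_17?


Check whether y^2 = x^3 + 13 x + 5 (mod 17) for (x, y) = (9, 1).
LHS: y^2 = 1^2 mod 17 = 1
RHS: x^3 + 13 x + 5 = 9^3 + 13*9 + 5 mod 17 = 1
LHS = RHS

Yes, on the curve


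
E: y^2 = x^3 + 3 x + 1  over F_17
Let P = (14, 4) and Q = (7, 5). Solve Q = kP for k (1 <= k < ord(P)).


Enumerate multiples of P until we hit Q = (7, 5):
  1P = (14, 4)
  2P = (2, 7)
  3P = (0, 1)
  4P = (4, 3)
  5P = (7, 12)
  6P = (15, 2)
  7P = (9, 3)
  8P = (9, 14)
  9P = (15, 15)
  10P = (7, 5)
Match found at i = 10.

k = 10


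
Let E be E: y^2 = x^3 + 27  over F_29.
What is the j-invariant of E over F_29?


Delta = -16(4 a^3 + 27 b^2) mod 29 = 12
-1728 * (4 a)^3 = -1728 * (4*0)^3 mod 29 = 0
j = 0 * 12^(-1) mod 29 = 0

j = 0 (mod 29)


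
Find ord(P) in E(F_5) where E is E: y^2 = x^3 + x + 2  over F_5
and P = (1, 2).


Compute successive multiples of P until we hit O:
  1P = (1, 2)
  2P = (4, 0)
  3P = (1, 3)
  4P = O

ord(P) = 4


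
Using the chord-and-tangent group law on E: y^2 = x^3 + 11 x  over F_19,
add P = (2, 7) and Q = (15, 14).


P != Q, so use the chord formula.
s = (y2 - y1) / (x2 - x1) = (7) / (13) mod 19 = 2
x3 = s^2 - x1 - x2 mod 19 = 2^2 - 2 - 15 = 6
y3 = s (x1 - x3) - y1 mod 19 = 2 * (2 - 6) - 7 = 4

P + Q = (6, 4)


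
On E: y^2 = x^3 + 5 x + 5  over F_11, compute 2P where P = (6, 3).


Doubling: s = (3 x1^2 + a) / (2 y1)
s = (3*6^2 + 5) / (2*3) mod 11 = 6
x3 = s^2 - 2 x1 mod 11 = 6^2 - 2*6 = 2
y3 = s (x1 - x3) - y1 mod 11 = 6 * (6 - 2) - 3 = 10

2P = (2, 10)


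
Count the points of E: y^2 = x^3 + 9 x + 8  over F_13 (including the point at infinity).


For each x in F_13, count y with y^2 = x^3 + 9 x + 8 mod 13:
  x = 3: RHS = 10, y in [6, 7]  -> 2 point(s)
  x = 4: RHS = 4, y in [2, 11]  -> 2 point(s)
  x = 5: RHS = 9, y in [3, 10]  -> 2 point(s)
  x = 9: RHS = 12, y in [5, 8]  -> 2 point(s)
Affine points: 8. Add the point at infinity: total = 9.

#E(F_13) = 9


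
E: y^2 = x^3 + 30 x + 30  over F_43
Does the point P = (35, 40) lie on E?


Check whether y^2 = x^3 + 30 x + 30 (mod 43) for (x, y) = (35, 40).
LHS: y^2 = 40^2 mod 43 = 9
RHS: x^3 + 30 x + 30 = 35^3 + 30*35 + 30 mod 43 = 9
LHS = RHS

Yes, on the curve


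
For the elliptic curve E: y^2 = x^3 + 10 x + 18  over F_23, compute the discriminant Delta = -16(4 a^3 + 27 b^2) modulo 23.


4 a^3 + 27 b^2 = 4*10^3 + 27*18^2 = 4000 + 8748 = 12748
Delta = -16 * (12748) = -203968
Delta mod 23 = 19

Delta = 19 (mod 23)


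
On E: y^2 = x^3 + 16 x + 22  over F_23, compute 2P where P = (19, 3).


Doubling: s = (3 x1^2 + a) / (2 y1)
s = (3*19^2 + 16) / (2*3) mod 23 = 3
x3 = s^2 - 2 x1 mod 23 = 3^2 - 2*19 = 17
y3 = s (x1 - x3) - y1 mod 23 = 3 * (19 - 17) - 3 = 3

2P = (17, 3)


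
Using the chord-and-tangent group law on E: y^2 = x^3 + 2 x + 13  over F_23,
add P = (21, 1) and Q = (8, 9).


P != Q, so use the chord formula.
s = (y2 - y1) / (x2 - x1) = (8) / (10) mod 23 = 10
x3 = s^2 - x1 - x2 mod 23 = 10^2 - 21 - 8 = 2
y3 = s (x1 - x3) - y1 mod 23 = 10 * (21 - 2) - 1 = 5

P + Q = (2, 5)


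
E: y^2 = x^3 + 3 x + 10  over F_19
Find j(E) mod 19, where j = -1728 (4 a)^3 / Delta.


Delta = -16(4 a^3 + 27 b^2) mod 19 = 7
-1728 * (4 a)^3 = -1728 * (4*3)^3 mod 19 = 18
j = 18 * 7^(-1) mod 19 = 8

j = 8 (mod 19)


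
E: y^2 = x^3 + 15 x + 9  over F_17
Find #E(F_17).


For each x in F_17, count y with y^2 = x^3 + 15 x + 9 mod 17:
  x = 0: RHS = 9, y in [3, 14]  -> 2 point(s)
  x = 1: RHS = 8, y in [5, 12]  -> 2 point(s)
  x = 2: RHS = 13, y in [8, 9]  -> 2 point(s)
  x = 3: RHS = 13, y in [8, 9]  -> 2 point(s)
  x = 6: RHS = 9, y in [3, 14]  -> 2 point(s)
  x = 7: RHS = 15, y in [7, 10]  -> 2 point(s)
  x = 11: RHS = 9, y in [3, 14]  -> 2 point(s)
  x = 12: RHS = 13, y in [8, 9]  -> 2 point(s)
  x = 13: RHS = 4, y in [2, 15]  -> 2 point(s)
Affine points: 18. Add the point at infinity: total = 19.

#E(F_17) = 19


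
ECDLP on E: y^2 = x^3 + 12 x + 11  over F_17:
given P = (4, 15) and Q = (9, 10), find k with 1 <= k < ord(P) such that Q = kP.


Enumerate multiples of P until we hit Q = (9, 10):
  1P = (4, 15)
  2P = (13, 1)
  3P = (2, 14)
  4P = (7, 9)
  5P = (10, 14)
  6P = (12, 9)
  7P = (9, 10)
Match found at i = 7.

k = 7


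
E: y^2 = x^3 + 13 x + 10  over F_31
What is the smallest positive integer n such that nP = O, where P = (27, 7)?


Compute successive multiples of P until we hit O:
  1P = (27, 7)
  2P = (5, 18)
  3P = (7, 14)
  4P = (22, 30)
  5P = (23, 18)
  6P = (6, 5)
  7P = (3, 13)
  8P = (3, 18)
  ... (continuing to 15P)
  15P = O

ord(P) = 15


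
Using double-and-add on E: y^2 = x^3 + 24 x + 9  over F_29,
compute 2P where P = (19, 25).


k = 2 = 10_2 (binary, LSB first: 01)
Double-and-add from P = (19, 25):
  bit 0 = 0: acc unchanged = O
  bit 1 = 1: acc = O + (0, 3) = (0, 3)

2P = (0, 3)


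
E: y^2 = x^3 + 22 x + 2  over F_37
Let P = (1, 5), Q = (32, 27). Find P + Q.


P != Q, so use the chord formula.
s = (y2 - y1) / (x2 - x1) = (22) / (31) mod 37 = 21
x3 = s^2 - x1 - x2 mod 37 = 21^2 - 1 - 32 = 1
y3 = s (x1 - x3) - y1 mod 37 = 21 * (1 - 1) - 5 = 32

P + Q = (1, 32)


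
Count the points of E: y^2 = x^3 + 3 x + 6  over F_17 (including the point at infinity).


For each x in F_17, count y with y^2 = x^3 + 3 x + 6 mod 17:
  x = 3: RHS = 8, y in [5, 12]  -> 2 point(s)
  x = 6: RHS = 2, y in [6, 11]  -> 2 point(s)
  x = 7: RHS = 13, y in [8, 9]  -> 2 point(s)
  x = 8: RHS = 15, y in [7, 10]  -> 2 point(s)
  x = 10: RHS = 16, y in [4, 13]  -> 2 point(s)
  x = 12: RHS = 2, y in [6, 11]  -> 2 point(s)
  x = 13: RHS = 15, y in [7, 10]  -> 2 point(s)
  x = 14: RHS = 4, y in [2, 15]  -> 2 point(s)
  x = 15: RHS = 9, y in [3, 14]  -> 2 point(s)
  x = 16: RHS = 2, y in [6, 11]  -> 2 point(s)
Affine points: 20. Add the point at infinity: total = 21.

#E(F_17) = 21


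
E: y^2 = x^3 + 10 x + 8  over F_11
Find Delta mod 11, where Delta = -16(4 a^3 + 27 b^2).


4 a^3 + 27 b^2 = 4*10^3 + 27*8^2 = 4000 + 1728 = 5728
Delta = -16 * (5728) = -91648
Delta mod 11 = 4

Delta = 4 (mod 11)


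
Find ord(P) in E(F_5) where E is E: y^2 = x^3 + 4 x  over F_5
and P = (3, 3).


Compute successive multiples of P until we hit O:
  1P = (3, 3)
  2P = (0, 0)
  3P = (3, 2)
  4P = O

ord(P) = 4


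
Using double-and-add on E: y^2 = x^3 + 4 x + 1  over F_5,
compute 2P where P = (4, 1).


k = 2 = 10_2 (binary, LSB first: 01)
Double-and-add from P = (4, 1):
  bit 0 = 0: acc unchanged = O
  bit 1 = 1: acc = O + (3, 0) = (3, 0)

2P = (3, 0)


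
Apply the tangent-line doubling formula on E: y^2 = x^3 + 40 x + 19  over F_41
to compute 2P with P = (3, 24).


Doubling: s = (3 x1^2 + a) / (2 y1)
s = (3*3^2 + 40) / (2*24) mod 41 = 33
x3 = s^2 - 2 x1 mod 41 = 33^2 - 2*3 = 17
y3 = s (x1 - x3) - y1 mod 41 = 33 * (3 - 17) - 24 = 6

2P = (17, 6)


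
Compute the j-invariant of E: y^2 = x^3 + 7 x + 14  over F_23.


Delta = -16(4 a^3 + 27 b^2) mod 23 = 4
-1728 * (4 a)^3 = -1728 * (4*7)^3 mod 23 = 16
j = 16 * 4^(-1) mod 23 = 4

j = 4 (mod 23)


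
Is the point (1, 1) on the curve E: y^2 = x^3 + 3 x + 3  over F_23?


Check whether y^2 = x^3 + 3 x + 3 (mod 23) for (x, y) = (1, 1).
LHS: y^2 = 1^2 mod 23 = 1
RHS: x^3 + 3 x + 3 = 1^3 + 3*1 + 3 mod 23 = 7
LHS != RHS

No, not on the curve


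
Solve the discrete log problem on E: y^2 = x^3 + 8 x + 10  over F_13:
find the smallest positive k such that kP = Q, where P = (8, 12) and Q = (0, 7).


Enumerate multiples of P until we hit Q = (0, 7):
  1P = (8, 12)
  2P = (0, 7)
Match found at i = 2.

k = 2


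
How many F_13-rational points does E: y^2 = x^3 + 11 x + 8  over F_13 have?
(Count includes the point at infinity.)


For each x in F_13, count y with y^2 = x^3 + 11 x + 8 mod 13:
  x = 2: RHS = 12, y in [5, 8]  -> 2 point(s)
  x = 3: RHS = 3, y in [4, 9]  -> 2 point(s)
  x = 4: RHS = 12, y in [5, 8]  -> 2 point(s)
  x = 6: RHS = 4, y in [2, 11]  -> 2 point(s)
  x = 7: RHS = 12, y in [5, 8]  -> 2 point(s)
  x = 8: RHS = 10, y in [6, 7]  -> 2 point(s)
  x = 9: RHS = 4, y in [2, 11]  -> 2 point(s)
  x = 10: RHS = 0, y in [0]  -> 1 point(s)
  x = 11: RHS = 4, y in [2, 11]  -> 2 point(s)
  x = 12: RHS = 9, y in [3, 10]  -> 2 point(s)
Affine points: 19. Add the point at infinity: total = 20.

#E(F_13) = 20


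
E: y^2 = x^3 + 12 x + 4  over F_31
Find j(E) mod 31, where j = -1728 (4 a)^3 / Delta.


Delta = -16(4 a^3 + 27 b^2) mod 31 = 17
-1728 * (4 a)^3 = -1728 * (4*12)^3 mod 31 = 27
j = 27 * 17^(-1) mod 31 = 18

j = 18 (mod 31)


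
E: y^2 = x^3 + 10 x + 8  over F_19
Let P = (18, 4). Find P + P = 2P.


Doubling: s = (3 x1^2 + a) / (2 y1)
s = (3*18^2 + 10) / (2*4) mod 19 = 4
x3 = s^2 - 2 x1 mod 19 = 4^2 - 2*18 = 18
y3 = s (x1 - x3) - y1 mod 19 = 4 * (18 - 18) - 4 = 15

2P = (18, 15)


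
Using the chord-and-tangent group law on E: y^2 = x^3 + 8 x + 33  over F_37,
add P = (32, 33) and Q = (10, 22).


P != Q, so use the chord formula.
s = (y2 - y1) / (x2 - x1) = (26) / (15) mod 37 = 19
x3 = s^2 - x1 - x2 mod 37 = 19^2 - 32 - 10 = 23
y3 = s (x1 - x3) - y1 mod 37 = 19 * (32 - 23) - 33 = 27

P + Q = (23, 27)


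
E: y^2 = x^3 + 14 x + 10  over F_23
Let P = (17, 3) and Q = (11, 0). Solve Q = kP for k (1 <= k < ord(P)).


Enumerate multiples of P until we hit Q = (11, 0):
  1P = (17, 3)
  2P = (14, 12)
  3P = (1, 18)
  4P = (11, 0)
Match found at i = 4.

k = 4


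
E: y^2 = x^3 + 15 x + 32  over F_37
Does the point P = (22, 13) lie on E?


Check whether y^2 = x^3 + 15 x + 32 (mod 37) for (x, y) = (22, 13).
LHS: y^2 = 13^2 mod 37 = 21
RHS: x^3 + 15 x + 32 = 22^3 + 15*22 + 32 mod 37 = 21
LHS = RHS

Yes, on the curve


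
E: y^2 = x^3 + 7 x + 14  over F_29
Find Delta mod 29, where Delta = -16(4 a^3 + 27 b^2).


4 a^3 + 27 b^2 = 4*7^3 + 27*14^2 = 1372 + 5292 = 6664
Delta = -16 * (6664) = -106624
Delta mod 29 = 9

Delta = 9 (mod 29)


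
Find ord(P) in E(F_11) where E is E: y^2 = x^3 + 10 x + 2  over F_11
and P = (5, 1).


Compute successive multiples of P until we hit O:
  1P = (5, 1)
  2P = (6, 6)
  3P = (3, 9)
  4P = (8, 0)
  5P = (3, 2)
  6P = (6, 5)
  7P = (5, 10)
  8P = O

ord(P) = 8


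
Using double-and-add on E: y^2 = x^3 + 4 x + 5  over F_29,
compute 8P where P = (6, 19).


k = 8 = 1000_2 (binary, LSB first: 0001)
Double-and-add from P = (6, 19):
  bit 0 = 0: acc unchanged = O
  bit 1 = 0: acc unchanged = O
  bit 2 = 0: acc unchanged = O
  bit 3 = 1: acc = O + (19, 3) = (19, 3)

8P = (19, 3)


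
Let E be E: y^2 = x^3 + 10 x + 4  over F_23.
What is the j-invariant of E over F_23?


Delta = -16(4 a^3 + 27 b^2) mod 23 = 20
-1728 * (4 a)^3 = -1728 * (4*10)^3 mod 23 = 4
j = 4 * 20^(-1) mod 23 = 14

j = 14 (mod 23)


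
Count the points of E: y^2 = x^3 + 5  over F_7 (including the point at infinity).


For each x in F_7, count y with y^2 = x^3 + 0 x + 5 mod 7:
  x = 3: RHS = 4, y in [2, 5]  -> 2 point(s)
  x = 5: RHS = 4, y in [2, 5]  -> 2 point(s)
  x = 6: RHS = 4, y in [2, 5]  -> 2 point(s)
Affine points: 6. Add the point at infinity: total = 7.

#E(F_7) = 7


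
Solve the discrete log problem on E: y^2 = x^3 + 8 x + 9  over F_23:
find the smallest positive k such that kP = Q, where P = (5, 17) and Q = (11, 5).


Enumerate multiples of P until we hit Q = (11, 5):
  1P = (5, 17)
  2P = (15, 10)
  3P = (12, 4)
  4P = (1, 15)
  5P = (0, 20)
  6P = (11, 5)
Match found at i = 6.

k = 6


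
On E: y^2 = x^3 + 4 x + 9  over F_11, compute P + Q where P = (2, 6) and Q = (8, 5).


P != Q, so use the chord formula.
s = (y2 - y1) / (x2 - x1) = (10) / (6) mod 11 = 9
x3 = s^2 - x1 - x2 mod 11 = 9^2 - 2 - 8 = 5
y3 = s (x1 - x3) - y1 mod 11 = 9 * (2 - 5) - 6 = 0

P + Q = (5, 0)


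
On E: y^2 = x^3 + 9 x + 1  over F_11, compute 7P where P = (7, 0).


k = 7 = 111_2 (binary, LSB first: 111)
Double-and-add from P = (7, 0):
  bit 0 = 1: acc = O + (7, 0) = (7, 0)
  bit 1 = 1: acc = (7, 0) + O = (7, 0)
  bit 2 = 1: acc = (7, 0) + O = (7, 0)

7P = (7, 0)


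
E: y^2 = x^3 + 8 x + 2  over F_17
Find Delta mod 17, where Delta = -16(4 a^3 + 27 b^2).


4 a^3 + 27 b^2 = 4*8^3 + 27*2^2 = 2048 + 108 = 2156
Delta = -16 * (2156) = -34496
Delta mod 17 = 14

Delta = 14 (mod 17)


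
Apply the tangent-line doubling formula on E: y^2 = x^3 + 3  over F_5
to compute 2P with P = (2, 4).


Doubling: s = (3 x1^2 + a) / (2 y1)
s = (3*2^2 + 0) / (2*4) mod 5 = 4
x3 = s^2 - 2 x1 mod 5 = 4^2 - 2*2 = 2
y3 = s (x1 - x3) - y1 mod 5 = 4 * (2 - 2) - 4 = 1

2P = (2, 1)


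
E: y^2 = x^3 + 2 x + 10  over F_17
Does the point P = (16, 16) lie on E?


Check whether y^2 = x^3 + 2 x + 10 (mod 17) for (x, y) = (16, 16).
LHS: y^2 = 16^2 mod 17 = 1
RHS: x^3 + 2 x + 10 = 16^3 + 2*16 + 10 mod 17 = 7
LHS != RHS

No, not on the curve


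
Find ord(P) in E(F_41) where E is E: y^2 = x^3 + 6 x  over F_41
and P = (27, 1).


Compute successive multiples of P until we hit O:
  1P = (27, 1)
  2P = (5, 14)
  3P = (34, 5)
  4P = (23, 13)
  5P = (0, 0)
  6P = (23, 28)
  7P = (34, 36)
  8P = (5, 27)
  ... (continuing to 10P)
  10P = O

ord(P) = 10


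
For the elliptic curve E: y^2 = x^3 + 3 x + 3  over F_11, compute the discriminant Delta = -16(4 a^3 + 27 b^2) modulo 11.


4 a^3 + 27 b^2 = 4*3^3 + 27*3^2 = 108 + 243 = 351
Delta = -16 * (351) = -5616
Delta mod 11 = 5

Delta = 5 (mod 11)


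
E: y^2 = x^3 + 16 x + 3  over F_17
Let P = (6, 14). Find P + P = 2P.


Doubling: s = (3 x1^2 + a) / (2 y1)
s = (3*6^2 + 16) / (2*14) mod 17 = 2
x3 = s^2 - 2 x1 mod 17 = 2^2 - 2*6 = 9
y3 = s (x1 - x3) - y1 mod 17 = 2 * (6 - 9) - 14 = 14

2P = (9, 14)


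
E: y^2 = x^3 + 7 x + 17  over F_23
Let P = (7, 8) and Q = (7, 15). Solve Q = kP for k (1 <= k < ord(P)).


Enumerate multiples of P until we hit Q = (7, 15):
  1P = (7, 8)
  2P = (10, 12)
  3P = (18, 8)
  4P = (21, 15)
  5P = (1, 18)
  6P = (5, 4)
  7P = (15, 22)
  8P = (17, 9)
  9P = (2, 4)
  10P = (22, 3)
  11P = (12, 9)
  12P = (16, 4)
  13P = (9, 21)
  14P = (9, 2)
  15P = (16, 19)
  16P = (12, 14)
  17P = (22, 20)
  18P = (2, 19)
  19P = (17, 14)
  20P = (15, 1)
  21P = (5, 19)
  22P = (1, 5)
  23P = (21, 8)
  24P = (18, 15)
  25P = (10, 11)
  26P = (7, 15)
Match found at i = 26.

k = 26


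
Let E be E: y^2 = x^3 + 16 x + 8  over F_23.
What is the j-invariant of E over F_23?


Delta = -16(4 a^3 + 27 b^2) mod 23 = 8
-1728 * (4 a)^3 = -1728 * (4*16)^3 mod 23 = 7
j = 7 * 8^(-1) mod 23 = 21

j = 21 (mod 23)


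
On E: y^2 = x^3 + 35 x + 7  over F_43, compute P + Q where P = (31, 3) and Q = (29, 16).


P != Q, so use the chord formula.
s = (y2 - y1) / (x2 - x1) = (13) / (41) mod 43 = 15
x3 = s^2 - x1 - x2 mod 43 = 15^2 - 31 - 29 = 36
y3 = s (x1 - x3) - y1 mod 43 = 15 * (31 - 36) - 3 = 8

P + Q = (36, 8)


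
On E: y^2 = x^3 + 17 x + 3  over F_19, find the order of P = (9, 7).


Compute successive multiples of P until we hit O:
  1P = (9, 7)
  2P = (7, 3)
  3P = (7, 16)
  4P = (9, 12)
  5P = O

ord(P) = 5
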